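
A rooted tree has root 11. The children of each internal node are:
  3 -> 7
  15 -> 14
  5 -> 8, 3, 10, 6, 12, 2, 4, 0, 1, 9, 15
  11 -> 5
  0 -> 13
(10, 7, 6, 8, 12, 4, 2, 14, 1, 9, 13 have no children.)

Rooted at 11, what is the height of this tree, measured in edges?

3

14 sits deepest: 11-5-15-14 — 3 edges from the root.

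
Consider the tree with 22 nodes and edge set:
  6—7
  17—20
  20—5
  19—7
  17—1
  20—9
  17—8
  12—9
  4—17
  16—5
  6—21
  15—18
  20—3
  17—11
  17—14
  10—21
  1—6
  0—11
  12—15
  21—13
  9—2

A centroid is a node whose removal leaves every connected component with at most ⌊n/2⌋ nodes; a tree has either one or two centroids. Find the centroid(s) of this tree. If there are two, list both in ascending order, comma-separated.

Removing 17 splits the tree into components of sizes 9, 7, 2, 1, 1, 1; the largest is 9 ≤ ⌊22/2⌋ = 11.
No neighbour of 17 does as well, so 17 is the unique centroid.

17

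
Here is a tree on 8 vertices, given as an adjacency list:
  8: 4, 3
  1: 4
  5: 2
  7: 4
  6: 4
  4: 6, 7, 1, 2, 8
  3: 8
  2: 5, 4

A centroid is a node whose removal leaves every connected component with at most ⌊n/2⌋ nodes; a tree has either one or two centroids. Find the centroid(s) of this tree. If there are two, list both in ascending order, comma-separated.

4

Removing 4 splits the tree into components of sizes 2, 2, 1, 1, 1; the largest is 2 ≤ ⌊8/2⌋ = 4.
No neighbour of 4 does as well, so 4 is the unique centroid.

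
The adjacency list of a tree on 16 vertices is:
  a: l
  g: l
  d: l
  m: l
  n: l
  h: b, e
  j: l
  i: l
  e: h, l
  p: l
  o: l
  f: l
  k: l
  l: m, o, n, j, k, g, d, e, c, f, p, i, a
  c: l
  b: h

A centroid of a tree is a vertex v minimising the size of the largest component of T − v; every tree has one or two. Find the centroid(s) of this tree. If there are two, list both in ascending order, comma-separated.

If l is removed the pieces have sizes 3, 1, 1, 1, 1, 1, 1, 1, 1, 1, 1, 1, 1, all ≤ ⌊16/2⌋ = 8.
Every other node leaves some component of size > 8, so the centroid is unique.

l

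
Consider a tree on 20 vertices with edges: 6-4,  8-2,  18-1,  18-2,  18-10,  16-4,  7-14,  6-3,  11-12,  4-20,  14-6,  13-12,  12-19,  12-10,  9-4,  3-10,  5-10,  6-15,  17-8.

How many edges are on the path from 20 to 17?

The path is 20–4–6–3–10–18–2–8–17, which has 8 edges.

8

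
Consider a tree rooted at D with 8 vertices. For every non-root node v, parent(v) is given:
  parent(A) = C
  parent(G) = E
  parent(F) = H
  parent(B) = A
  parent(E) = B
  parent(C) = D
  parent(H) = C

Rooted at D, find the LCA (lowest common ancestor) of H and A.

C

Ancestors of H (toward the root): H, C, D.
Ancestors of A: A, C, D.
The deepest node appearing in both lists is C.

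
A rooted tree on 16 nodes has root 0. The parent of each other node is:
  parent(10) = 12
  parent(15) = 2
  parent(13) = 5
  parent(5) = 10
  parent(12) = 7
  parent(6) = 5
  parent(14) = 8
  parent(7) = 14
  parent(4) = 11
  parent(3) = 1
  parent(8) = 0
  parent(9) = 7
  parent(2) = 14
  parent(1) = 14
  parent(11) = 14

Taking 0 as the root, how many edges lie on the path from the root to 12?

4

Climbing from 12 to the root: 12 → 7 → 14 → 8 → 0. That's 4 steps.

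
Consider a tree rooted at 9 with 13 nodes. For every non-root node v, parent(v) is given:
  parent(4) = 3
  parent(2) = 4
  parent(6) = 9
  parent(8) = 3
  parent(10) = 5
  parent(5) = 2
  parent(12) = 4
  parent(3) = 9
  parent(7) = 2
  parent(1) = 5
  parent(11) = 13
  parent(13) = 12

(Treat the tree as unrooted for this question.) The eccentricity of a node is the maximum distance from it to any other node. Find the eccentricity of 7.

5

The node farthest from 7 is 11 (6 also at distance 5), via 7-2-4-12-13-11 — 5 edges.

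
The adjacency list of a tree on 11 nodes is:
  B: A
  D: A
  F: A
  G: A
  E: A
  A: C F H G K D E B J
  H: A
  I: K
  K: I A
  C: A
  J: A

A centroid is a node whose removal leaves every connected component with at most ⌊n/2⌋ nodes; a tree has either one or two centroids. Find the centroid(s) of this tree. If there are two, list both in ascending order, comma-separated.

A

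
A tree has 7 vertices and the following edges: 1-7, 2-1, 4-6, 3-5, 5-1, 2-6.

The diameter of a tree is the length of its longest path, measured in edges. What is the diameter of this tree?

5

Starting from 4, a farthest node is 3 at distance 5.
One longest path: 4–6–2–1–5–3.
So the diameter is 5.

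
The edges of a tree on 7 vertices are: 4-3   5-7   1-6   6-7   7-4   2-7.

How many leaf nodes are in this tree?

The leaves are 1, 2, 3, 5.
That is 4 leaves.

4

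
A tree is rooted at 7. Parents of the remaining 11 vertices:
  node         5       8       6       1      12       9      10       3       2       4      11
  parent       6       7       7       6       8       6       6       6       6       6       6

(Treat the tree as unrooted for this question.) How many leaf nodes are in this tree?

Degree-1 nodes: 1, 2, 3, 4, 5, 9, 10, 11, 12 — 9 of them.

9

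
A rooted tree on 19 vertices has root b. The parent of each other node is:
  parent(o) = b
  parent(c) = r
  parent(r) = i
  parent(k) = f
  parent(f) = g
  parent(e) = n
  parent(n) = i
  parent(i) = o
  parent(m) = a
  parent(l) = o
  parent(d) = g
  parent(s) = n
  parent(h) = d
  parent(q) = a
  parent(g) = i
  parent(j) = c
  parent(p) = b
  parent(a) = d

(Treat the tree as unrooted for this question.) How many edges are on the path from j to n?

The path is j–c–r–i–n, which has 4 edges.

4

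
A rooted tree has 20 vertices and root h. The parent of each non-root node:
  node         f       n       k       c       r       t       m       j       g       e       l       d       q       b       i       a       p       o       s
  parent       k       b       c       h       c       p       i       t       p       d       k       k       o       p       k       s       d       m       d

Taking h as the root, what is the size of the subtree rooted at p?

p's subtree: {p, b, t, g, n, j}, size 6.

6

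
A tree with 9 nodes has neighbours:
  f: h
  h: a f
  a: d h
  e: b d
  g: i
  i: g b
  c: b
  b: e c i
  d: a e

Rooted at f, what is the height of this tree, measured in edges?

g sits deepest: f–h–a–d–e–b–i–g — 7 edges from the root.

7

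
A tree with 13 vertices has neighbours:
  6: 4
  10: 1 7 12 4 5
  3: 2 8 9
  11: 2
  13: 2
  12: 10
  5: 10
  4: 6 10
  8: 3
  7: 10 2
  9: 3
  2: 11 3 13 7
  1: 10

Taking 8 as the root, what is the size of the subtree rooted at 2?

10

2's subtree: {2, 7, 11, 13, 10, 5, 4, 12, 1, 6}, size 10.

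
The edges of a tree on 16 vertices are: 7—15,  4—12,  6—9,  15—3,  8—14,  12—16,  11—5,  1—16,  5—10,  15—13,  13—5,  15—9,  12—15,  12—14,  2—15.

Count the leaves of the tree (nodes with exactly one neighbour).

9

Degree-1 nodes: 1, 2, 3, 4, 6, 7, 8, 10, 11 — 9 of them.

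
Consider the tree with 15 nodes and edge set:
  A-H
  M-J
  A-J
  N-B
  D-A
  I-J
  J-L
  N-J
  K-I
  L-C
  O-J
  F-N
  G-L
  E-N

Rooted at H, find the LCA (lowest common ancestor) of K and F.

Path K→root: K I J A H; path F→root: F N J A H.
First common node: J.

J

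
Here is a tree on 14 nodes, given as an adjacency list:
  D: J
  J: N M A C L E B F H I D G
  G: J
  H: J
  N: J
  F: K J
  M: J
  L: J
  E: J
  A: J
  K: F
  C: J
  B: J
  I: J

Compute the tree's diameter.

3

A longest path is K - F - J - M, with 3 edges.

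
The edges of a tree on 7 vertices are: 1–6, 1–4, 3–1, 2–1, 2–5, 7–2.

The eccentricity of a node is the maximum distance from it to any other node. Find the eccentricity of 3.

The node farthest from 3 is 5 (7 also at distance 3), via 3 – 1 – 2 – 5 — 3 edges.

3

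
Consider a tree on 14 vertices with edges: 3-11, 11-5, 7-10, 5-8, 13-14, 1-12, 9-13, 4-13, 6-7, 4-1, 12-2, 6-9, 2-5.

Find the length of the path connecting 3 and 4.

6

3 - 11 - 5 - 2 - 12 - 1 - 4: 6 edges.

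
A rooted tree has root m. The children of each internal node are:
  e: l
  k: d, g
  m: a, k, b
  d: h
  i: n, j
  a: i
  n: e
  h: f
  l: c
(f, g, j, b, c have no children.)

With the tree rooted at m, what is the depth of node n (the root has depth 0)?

3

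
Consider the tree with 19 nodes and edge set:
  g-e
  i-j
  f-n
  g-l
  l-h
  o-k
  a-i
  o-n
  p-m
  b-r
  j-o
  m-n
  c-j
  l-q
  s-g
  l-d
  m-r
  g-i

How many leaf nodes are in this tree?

Exactly 11 nodes have a single neighbour: a, b, c, d, e, f, h, k, p, q, s.

11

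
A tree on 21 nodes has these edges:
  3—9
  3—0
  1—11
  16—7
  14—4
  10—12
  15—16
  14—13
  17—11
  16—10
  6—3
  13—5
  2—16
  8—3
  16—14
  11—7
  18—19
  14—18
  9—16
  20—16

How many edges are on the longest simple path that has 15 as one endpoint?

4

The node farthest from 15 is 17 (1, 0, 19, 5, 8, 6 also at distance 4), via 15-16-7-11-17 — 4 edges.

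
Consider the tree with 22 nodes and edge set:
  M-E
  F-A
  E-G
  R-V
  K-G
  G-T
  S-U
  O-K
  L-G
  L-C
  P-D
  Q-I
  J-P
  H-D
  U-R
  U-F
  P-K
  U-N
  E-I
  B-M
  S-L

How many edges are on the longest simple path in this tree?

9

Starting from V, a farthest node is H at distance 9.
One longest path: V-R-U-S-L-G-K-P-D-H.
So the diameter is 9.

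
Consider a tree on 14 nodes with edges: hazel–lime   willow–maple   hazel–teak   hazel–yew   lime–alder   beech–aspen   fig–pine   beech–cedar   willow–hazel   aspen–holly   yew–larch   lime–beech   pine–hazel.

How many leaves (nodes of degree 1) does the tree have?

7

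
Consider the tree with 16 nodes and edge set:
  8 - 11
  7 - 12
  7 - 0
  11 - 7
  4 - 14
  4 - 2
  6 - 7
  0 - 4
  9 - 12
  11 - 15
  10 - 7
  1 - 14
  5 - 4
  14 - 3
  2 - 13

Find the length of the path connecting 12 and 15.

3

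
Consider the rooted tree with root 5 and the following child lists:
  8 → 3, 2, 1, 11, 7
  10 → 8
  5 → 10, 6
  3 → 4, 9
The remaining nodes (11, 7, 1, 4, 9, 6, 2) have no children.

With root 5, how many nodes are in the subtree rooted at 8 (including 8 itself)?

8's subtree: {8, 3, 2, 1, 7, 11, 9, 4}, size 8.

8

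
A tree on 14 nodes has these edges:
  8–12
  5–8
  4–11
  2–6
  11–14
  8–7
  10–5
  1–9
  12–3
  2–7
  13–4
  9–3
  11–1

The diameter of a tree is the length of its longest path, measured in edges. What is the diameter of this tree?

10

A longest path is 13-4-11-1-9-3-12-8-7-2-6, with 10 edges.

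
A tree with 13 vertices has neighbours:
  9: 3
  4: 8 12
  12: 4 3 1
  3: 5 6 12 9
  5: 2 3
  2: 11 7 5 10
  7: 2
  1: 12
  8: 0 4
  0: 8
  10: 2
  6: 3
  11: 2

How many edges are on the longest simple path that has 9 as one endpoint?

5

A farthest node from 9 is 0.
The path 9-3-12-4-8-0 has 5 edges.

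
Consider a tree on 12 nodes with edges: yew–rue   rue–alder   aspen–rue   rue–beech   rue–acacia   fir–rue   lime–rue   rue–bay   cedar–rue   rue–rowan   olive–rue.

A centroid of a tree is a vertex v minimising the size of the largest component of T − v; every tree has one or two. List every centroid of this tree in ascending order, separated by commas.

rue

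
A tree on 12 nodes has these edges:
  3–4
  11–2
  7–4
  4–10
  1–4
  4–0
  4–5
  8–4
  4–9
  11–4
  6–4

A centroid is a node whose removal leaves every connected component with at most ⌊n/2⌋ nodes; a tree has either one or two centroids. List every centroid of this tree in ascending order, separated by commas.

Removing 4 splits the tree into components of sizes 2, 1, 1, 1, 1, 1, 1, 1, 1, 1; the largest is 2 ≤ ⌊12/2⌋ = 6.
No neighbour of 4 does as well, so 4 is the unique centroid.

4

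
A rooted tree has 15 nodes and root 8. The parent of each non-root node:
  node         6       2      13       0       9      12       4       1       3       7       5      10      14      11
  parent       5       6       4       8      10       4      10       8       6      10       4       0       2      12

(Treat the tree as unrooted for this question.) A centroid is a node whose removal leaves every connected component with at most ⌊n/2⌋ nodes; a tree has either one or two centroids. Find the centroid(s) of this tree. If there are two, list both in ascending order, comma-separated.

4

If 4 is removed the pieces have sizes 6, 5, 2, 1, all ≤ ⌊15/2⌋ = 7.
No neighbour of 4 does as well, so 4 is the unique centroid.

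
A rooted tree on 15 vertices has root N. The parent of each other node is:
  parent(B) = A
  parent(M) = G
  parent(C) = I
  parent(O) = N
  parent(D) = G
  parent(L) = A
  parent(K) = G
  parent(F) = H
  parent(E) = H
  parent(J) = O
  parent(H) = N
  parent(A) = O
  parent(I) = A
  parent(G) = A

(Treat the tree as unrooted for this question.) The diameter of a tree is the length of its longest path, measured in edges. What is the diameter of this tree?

BFS from F reaches M last, at distance 6; BFS from M confirms no node is farther.
Path: F – H – N – O – A – G – M.

6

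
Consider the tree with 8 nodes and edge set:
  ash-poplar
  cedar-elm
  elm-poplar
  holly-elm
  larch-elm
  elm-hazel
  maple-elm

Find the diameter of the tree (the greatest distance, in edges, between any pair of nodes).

3

BFS from ash reaches maple last, at distance 3; BFS from maple confirms no node is farther.
Path: ash - poplar - elm - maple.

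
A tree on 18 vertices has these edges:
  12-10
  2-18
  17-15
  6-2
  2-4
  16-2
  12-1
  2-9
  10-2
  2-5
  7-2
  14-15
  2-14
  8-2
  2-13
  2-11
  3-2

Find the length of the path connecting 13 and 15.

The path is 13–2–14–15, which has 3 edges.

3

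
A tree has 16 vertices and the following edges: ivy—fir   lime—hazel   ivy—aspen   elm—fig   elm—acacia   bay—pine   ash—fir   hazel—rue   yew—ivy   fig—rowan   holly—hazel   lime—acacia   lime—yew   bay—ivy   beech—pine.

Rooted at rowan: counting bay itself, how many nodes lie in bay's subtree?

3

Descendants of bay (including itself): bay, pine, beech. That's 3.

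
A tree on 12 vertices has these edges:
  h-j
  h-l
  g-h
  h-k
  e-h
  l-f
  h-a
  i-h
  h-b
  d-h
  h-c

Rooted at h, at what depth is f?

2

Climbing from f to the root: f – l – h. That's 2 steps.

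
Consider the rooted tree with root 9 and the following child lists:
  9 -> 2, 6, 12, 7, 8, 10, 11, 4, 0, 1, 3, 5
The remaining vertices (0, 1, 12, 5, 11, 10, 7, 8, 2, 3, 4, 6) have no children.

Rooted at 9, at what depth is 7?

Path from 9 to 7: 9 – 7, which has 1 edges.

1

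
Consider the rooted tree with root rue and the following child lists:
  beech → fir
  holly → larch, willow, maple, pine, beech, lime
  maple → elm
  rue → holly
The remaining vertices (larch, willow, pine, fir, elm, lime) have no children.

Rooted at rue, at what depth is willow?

rue–holly–willow — 2 edges.

2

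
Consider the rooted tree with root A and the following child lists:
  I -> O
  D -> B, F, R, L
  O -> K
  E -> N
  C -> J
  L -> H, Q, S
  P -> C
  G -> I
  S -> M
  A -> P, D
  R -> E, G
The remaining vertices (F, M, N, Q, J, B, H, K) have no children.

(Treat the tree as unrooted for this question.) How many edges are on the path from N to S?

5

N - E - R - D - L - S: 5 edges.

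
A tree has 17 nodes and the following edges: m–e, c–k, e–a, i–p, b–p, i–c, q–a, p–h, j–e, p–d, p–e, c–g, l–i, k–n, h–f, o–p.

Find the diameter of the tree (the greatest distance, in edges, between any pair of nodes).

7

BFS from q reaches n last, at distance 7; BFS from n confirms no node is farther.
Path: q–a–e–p–i–c–k–n.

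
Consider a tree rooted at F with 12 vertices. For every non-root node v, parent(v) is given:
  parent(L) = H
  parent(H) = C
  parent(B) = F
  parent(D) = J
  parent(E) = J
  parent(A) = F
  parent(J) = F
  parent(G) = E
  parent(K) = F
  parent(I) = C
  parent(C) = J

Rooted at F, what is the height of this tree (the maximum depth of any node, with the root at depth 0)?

4

L sits deepest: F-J-C-H-L — 4 edges from the root.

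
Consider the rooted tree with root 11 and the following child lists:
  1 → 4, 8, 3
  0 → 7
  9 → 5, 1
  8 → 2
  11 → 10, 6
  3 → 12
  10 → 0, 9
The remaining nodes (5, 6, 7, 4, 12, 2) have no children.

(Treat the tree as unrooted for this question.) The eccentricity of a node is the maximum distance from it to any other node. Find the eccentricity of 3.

A farthest node from 3 is 7 (6 also at distance 5).
The path 3 – 1 – 9 – 10 – 0 – 7 has 5 edges.

5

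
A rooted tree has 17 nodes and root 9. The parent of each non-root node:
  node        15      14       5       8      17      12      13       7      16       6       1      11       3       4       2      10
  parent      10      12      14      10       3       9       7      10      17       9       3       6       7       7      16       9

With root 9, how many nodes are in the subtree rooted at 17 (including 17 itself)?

3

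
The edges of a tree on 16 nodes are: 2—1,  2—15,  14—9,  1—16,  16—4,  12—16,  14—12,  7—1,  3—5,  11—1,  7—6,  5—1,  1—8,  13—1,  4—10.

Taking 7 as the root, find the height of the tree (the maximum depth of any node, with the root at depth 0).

9 sits deepest: 7-1-16-12-14-9 — 5 edges from the root.

5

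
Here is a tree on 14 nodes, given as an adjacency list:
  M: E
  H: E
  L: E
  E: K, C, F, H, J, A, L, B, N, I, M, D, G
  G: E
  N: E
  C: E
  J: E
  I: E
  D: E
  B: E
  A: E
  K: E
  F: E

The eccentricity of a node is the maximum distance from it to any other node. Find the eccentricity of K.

A farthest node from K is B (H, F, N, J, C, L, M, I, G, A, D also at distance 2).
The path K – E – B has 2 edges.

2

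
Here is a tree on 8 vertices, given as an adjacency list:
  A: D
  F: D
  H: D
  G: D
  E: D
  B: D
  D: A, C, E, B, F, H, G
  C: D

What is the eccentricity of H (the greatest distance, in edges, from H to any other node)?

2

The node farthest from H is F (C, A, E, G, B also at distance 2), via H-D-F — 2 edges.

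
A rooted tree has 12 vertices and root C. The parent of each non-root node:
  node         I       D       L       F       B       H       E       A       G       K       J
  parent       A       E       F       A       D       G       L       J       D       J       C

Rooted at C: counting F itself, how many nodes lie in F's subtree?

7

The subtree rooted at F contains: F, L, E, D, G, B, H — 7 nodes.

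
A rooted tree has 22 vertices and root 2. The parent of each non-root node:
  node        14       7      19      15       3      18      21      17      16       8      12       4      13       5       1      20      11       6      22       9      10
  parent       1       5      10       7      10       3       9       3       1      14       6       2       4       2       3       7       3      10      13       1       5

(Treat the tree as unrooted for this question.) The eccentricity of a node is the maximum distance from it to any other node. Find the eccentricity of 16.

8

The node farthest from 16 is 22, via 16–1–3–10–5–2–4–13–22 — 8 edges.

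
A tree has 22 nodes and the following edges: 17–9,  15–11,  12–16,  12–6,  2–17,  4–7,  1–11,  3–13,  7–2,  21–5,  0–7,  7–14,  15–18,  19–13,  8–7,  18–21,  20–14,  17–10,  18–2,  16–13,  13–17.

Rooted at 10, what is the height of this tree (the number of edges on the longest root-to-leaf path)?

A deepest node is 1, reached by 10-17-2-18-15-11-1.
That path has 6 edges, so the height is 6.

6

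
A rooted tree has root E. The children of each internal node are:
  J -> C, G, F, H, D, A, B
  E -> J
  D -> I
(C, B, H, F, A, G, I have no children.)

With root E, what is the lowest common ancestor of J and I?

J's ancestor chain is J, E and I's is I, D, J, E; they first meet at J.

J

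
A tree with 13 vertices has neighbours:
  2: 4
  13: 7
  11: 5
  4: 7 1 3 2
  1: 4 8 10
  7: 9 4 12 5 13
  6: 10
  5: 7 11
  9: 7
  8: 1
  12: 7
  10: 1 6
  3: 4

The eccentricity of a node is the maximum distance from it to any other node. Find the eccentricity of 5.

5

The node farthest from 5 is 6, via 5–7–4–1–10–6 — 5 edges.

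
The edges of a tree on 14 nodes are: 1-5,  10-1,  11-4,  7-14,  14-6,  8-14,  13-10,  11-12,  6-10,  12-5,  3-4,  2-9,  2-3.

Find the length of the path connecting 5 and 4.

3

5 – 12 – 11 – 4: 3 edges.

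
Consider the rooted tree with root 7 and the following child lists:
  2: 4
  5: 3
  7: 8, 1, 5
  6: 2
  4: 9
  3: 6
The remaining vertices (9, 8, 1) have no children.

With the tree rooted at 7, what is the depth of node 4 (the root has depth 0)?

5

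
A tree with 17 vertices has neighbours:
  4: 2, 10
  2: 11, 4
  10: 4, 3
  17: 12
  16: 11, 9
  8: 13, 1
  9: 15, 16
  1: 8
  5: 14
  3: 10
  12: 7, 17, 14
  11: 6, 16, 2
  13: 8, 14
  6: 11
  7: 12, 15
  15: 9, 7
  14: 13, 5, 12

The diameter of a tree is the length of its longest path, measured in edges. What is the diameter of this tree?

BFS from 3 reaches 1 last, at distance 13; BFS from 1 confirms no node is farther.
Path: 3 - 10 - 4 - 2 - 11 - 16 - 9 - 15 - 7 - 12 - 14 - 13 - 8 - 1.

13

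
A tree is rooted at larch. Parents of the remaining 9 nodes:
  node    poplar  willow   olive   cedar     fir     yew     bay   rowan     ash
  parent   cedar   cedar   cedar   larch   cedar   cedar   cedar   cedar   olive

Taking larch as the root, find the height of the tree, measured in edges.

ash sits deepest: larch–cedar–olive–ash — 3 edges from the root.

3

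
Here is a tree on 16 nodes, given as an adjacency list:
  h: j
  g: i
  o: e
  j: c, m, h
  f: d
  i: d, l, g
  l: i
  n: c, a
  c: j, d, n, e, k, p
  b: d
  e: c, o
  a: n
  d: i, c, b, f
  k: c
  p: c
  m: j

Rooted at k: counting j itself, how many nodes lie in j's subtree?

3

The subtree rooted at j contains: j, m, h — 3 nodes.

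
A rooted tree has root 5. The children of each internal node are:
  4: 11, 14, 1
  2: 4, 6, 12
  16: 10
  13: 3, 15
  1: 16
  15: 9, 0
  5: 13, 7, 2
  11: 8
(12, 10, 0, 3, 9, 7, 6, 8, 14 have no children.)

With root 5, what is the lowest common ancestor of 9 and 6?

Path 9→root: 9 15 13 5; path 6→root: 6 2 5.
First common node: 5.

5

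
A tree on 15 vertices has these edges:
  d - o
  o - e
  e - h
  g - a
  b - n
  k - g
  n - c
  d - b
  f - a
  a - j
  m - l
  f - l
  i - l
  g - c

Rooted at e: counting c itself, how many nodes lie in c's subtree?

9

The subtree rooted at c contains: c, g, a, k, f, j, l, i, m — 9 nodes.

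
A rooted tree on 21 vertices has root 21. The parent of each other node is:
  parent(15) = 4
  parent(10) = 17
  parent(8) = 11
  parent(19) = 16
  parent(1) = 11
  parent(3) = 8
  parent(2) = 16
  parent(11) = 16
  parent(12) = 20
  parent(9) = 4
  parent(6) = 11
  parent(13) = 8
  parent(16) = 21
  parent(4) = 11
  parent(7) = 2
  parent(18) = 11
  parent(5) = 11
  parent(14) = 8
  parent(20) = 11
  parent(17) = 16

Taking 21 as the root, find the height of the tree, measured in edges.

4

13 sits deepest: 21 → 16 → 11 → 8 → 13 — 4 edges from the root.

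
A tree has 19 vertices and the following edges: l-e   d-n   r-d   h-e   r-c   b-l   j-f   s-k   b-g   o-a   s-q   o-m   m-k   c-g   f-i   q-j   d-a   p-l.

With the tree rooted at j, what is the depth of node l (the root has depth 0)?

j – q – s – k – m – o – a – d – r – c – g – b – l — 12 edges.

12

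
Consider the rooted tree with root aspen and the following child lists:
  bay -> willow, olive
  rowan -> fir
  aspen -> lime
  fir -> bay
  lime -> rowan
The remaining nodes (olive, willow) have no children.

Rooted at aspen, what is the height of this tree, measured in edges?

5

olive sits deepest: aspen – lime – rowan – fir – bay – olive — 5 edges from the root.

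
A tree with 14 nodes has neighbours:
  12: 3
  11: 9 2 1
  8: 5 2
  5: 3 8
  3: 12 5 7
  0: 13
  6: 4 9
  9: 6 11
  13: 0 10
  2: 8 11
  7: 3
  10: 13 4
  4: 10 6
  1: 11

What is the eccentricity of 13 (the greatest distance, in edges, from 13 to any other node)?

The node farthest from 13 is 7 (12 also at distance 10), via 13 – 10 – 4 – 6 – 9 – 11 – 2 – 8 – 5 – 3 – 7 — 10 edges.

10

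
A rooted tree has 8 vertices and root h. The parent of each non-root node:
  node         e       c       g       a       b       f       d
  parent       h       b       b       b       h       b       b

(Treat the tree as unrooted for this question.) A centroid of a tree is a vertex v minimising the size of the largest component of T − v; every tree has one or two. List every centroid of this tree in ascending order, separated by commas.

Removing b splits the tree into components of sizes 2, 1, 1, 1, 1, 1; the largest is 2 ≤ ⌊8/2⌋ = 4.
Every other node leaves some component of size > 4, so the centroid is unique.

b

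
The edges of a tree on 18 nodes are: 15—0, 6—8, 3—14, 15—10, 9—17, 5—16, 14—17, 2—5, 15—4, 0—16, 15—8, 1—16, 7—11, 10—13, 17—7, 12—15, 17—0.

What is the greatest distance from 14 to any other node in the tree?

5

A farthest node from 14 is 6 (2, 13 also at distance 5).
The path 14–17–0–15–8–6 has 5 edges.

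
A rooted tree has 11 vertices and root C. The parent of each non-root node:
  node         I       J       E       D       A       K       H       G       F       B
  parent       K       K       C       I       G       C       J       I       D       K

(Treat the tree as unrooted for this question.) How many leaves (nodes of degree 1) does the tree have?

5

Degree-1 nodes: A, B, E, F, H — 5 of them.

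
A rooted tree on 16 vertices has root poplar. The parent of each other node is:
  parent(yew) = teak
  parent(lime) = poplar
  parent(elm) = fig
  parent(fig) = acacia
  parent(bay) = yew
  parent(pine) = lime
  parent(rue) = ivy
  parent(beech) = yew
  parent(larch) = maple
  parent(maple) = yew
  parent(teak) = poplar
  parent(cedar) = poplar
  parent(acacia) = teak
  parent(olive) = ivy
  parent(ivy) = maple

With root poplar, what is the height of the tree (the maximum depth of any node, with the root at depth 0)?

rue sits deepest: poplar – teak – yew – maple – ivy – rue — 5 edges from the root.

5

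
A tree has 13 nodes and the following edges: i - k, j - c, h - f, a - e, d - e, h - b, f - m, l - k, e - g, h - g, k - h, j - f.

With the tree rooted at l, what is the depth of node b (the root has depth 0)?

3

l → k → h → b — 3 edges.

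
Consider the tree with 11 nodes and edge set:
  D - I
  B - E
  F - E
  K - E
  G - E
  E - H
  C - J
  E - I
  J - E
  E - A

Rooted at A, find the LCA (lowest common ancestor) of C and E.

C's ancestor chain is C, J, E, A and E's is E, A; they first meet at E.

E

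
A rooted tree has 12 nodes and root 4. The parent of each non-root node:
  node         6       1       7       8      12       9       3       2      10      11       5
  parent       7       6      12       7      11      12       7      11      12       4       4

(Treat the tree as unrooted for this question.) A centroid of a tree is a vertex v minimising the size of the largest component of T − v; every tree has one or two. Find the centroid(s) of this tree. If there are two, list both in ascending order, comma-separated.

12

Delete 12: the remaining components have sizes 5, 4, 1, 1. Max 5 ≤ 6, so 12 is a centroid.
Every other node leaves some component of size > 6, so the centroid is unique.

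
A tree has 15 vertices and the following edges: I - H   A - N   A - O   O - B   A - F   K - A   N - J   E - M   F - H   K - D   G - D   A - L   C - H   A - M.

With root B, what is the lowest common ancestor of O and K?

Path O→root: O B; path K→root: K A O B.
First common node: O.

O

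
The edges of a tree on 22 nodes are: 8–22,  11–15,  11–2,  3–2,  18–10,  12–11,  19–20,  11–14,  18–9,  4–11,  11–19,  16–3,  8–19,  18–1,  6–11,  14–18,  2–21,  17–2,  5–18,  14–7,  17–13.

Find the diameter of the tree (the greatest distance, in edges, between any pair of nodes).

6

Starting from 13, a farthest node is 1 at distance 6.
One longest path: 13 - 17 - 2 - 11 - 14 - 18 - 1.
So the diameter is 6.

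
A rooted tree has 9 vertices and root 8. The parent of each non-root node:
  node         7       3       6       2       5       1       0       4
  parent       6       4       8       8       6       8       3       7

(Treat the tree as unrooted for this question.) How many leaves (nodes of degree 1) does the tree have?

Degree-1 nodes: 0, 1, 2, 5 — 4 of them.

4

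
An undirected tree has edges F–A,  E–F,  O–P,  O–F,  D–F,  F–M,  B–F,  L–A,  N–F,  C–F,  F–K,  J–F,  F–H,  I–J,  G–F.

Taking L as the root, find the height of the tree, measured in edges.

4

A deepest node is P, reached by L – A – F – O – P.
That path has 4 edges, so the height is 4.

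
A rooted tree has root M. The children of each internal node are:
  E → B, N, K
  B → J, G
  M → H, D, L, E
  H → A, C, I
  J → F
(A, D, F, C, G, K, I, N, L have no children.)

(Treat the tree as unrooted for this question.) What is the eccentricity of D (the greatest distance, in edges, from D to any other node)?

5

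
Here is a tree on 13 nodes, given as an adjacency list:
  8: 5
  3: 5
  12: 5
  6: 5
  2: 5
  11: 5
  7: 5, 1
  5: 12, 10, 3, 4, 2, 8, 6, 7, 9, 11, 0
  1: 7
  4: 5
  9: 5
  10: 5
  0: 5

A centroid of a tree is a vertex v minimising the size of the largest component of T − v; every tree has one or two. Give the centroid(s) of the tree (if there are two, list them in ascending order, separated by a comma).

5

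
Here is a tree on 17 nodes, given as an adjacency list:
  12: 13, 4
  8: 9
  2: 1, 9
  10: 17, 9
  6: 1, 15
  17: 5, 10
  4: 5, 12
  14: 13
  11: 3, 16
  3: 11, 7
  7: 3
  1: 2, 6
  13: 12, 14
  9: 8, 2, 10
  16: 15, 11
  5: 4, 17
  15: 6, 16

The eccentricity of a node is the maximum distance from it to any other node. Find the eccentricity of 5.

11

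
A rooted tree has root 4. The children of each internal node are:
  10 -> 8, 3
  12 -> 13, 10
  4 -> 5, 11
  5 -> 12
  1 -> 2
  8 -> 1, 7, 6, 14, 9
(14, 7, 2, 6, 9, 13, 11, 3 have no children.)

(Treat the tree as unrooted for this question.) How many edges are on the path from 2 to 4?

The path is 2 - 1 - 8 - 10 - 12 - 5 - 4, which has 6 edges.

6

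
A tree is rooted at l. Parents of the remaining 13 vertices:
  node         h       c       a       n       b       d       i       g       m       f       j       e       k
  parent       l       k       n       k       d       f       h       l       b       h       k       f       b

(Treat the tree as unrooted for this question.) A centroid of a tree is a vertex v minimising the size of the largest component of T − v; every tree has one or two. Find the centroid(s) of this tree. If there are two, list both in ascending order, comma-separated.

b, d

If b is removed the pieces have sizes 7, 5, 1, all ≤ ⌊14/2⌋ = 7.
d is adjacent to b and is also a centroid (the largest component after removing it is likewise 7).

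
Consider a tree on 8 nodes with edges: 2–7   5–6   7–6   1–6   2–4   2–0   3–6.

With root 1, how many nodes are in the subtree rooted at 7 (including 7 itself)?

4

The subtree rooted at 7 contains: 7, 2, 0, 4 — 4 nodes.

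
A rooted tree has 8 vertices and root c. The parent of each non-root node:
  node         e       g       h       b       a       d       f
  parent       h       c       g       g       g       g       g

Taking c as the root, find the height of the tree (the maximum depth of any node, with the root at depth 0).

e sits deepest: c–g–h–e — 3 edges from the root.

3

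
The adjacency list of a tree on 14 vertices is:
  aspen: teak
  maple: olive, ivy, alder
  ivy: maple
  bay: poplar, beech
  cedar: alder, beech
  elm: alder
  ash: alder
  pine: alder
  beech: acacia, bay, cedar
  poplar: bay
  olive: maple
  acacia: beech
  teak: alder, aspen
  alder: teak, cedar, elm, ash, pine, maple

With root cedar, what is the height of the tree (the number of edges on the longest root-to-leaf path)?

The longest root-to-leaf path is cedar–alder–maple–ivy (3 edges).

3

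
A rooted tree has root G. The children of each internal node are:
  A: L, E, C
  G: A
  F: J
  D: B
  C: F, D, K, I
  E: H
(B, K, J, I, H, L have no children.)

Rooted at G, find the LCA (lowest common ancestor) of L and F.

Ancestors of L (toward the root): L, A, G.
Ancestors of F: F, C, A, G.
The deepest node appearing in both lists is A.

A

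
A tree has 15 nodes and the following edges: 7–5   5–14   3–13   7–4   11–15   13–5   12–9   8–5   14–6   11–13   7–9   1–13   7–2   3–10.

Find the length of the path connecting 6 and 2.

4

6–14–5–7–2: 4 edges.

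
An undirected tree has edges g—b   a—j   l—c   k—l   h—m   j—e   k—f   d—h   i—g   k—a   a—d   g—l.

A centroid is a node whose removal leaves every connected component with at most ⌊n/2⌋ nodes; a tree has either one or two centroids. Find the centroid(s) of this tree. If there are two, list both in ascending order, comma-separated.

Delete k: the remaining components have sizes 6, 5, 1. Max 6 ≤ 6, so k is a centroid.
Every other node leaves some component of size > 6, so the centroid is unique.

k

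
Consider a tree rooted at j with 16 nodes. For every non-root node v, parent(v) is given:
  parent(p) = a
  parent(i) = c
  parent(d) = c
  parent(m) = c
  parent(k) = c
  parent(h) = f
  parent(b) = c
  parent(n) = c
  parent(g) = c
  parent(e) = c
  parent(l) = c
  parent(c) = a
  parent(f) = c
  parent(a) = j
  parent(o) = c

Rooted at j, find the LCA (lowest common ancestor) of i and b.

c

Ancestors of i (toward the root): i, c, a, j.
Ancestors of b: b, c, a, j.
The deepest node appearing in both lists is c.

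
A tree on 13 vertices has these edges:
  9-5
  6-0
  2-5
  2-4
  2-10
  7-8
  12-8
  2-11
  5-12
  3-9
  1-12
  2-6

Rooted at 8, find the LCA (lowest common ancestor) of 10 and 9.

5

10's ancestor chain is 10, 2, 5, 12, 8 and 9's is 9, 5, 12, 8; they first meet at 5.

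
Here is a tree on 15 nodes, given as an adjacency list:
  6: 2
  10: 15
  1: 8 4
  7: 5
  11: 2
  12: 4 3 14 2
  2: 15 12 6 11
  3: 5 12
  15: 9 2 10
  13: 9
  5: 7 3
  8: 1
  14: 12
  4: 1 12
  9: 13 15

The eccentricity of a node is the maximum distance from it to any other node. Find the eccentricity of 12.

4

A farthest node from 12 is 13.
The path 12-2-15-9-13 has 4 edges.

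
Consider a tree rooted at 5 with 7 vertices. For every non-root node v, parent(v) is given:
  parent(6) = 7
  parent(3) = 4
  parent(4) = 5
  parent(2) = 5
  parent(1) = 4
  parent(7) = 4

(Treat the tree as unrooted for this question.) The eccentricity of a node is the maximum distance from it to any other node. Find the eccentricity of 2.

Distances from 2 peak at 4, attained at 6.
2–5–4–7–6

4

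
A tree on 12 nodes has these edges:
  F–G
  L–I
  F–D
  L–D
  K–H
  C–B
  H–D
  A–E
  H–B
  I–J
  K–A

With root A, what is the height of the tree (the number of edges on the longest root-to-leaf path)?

6

J sits deepest: A – K – H – D – L – I – J — 6 edges from the root.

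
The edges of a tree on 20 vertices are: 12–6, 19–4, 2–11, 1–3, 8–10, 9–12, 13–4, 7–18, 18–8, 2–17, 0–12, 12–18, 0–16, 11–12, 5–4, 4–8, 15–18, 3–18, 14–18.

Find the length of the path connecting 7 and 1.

The path is 7–18–3–1, which has 3 edges.

3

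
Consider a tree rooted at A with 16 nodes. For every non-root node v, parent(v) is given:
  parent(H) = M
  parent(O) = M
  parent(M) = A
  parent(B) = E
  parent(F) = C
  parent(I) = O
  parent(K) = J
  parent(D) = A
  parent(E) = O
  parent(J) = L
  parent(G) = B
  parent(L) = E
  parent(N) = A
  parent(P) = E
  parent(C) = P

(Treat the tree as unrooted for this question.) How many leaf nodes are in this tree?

7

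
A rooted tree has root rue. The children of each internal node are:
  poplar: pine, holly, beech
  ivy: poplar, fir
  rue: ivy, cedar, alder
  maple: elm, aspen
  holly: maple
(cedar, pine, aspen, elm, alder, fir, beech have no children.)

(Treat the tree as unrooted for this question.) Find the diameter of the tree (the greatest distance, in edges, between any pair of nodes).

A longest path is alder – rue – ivy – poplar – holly – maple – aspen, with 6 edges.

6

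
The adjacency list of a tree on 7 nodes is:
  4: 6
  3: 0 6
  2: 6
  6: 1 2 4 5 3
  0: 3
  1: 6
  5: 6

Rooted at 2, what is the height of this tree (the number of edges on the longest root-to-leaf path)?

The longest root-to-leaf path is 2-6-3-0 (3 edges).

3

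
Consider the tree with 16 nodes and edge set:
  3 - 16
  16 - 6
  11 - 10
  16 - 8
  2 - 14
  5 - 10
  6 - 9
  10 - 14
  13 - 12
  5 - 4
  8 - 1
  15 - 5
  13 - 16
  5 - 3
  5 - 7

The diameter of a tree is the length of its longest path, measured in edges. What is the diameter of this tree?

Starting from 9, a farthest node is 2 at distance 7.
One longest path: 9–6–16–3–5–10–14–2.
So the diameter is 7.

7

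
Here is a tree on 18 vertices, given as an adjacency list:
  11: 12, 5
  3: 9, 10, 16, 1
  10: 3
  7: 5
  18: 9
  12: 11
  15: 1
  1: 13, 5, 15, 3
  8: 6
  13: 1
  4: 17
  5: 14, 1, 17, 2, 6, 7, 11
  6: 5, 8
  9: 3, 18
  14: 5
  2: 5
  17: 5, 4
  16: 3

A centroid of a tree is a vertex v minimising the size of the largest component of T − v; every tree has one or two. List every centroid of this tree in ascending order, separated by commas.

Delete 5: the remaining components have sizes 8, 2, 2, 2, 1, 1, 1. Max 8 ≤ 9, so 5 is a centroid.
No neighbour of 5 does as well, so 5 is the unique centroid.

5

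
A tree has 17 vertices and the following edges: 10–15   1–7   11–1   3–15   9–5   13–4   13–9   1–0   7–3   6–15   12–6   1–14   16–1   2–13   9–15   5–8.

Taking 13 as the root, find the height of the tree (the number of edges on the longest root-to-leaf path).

The longest root-to-leaf path is 13–9–15–3–7–1–11 (6 edges).

6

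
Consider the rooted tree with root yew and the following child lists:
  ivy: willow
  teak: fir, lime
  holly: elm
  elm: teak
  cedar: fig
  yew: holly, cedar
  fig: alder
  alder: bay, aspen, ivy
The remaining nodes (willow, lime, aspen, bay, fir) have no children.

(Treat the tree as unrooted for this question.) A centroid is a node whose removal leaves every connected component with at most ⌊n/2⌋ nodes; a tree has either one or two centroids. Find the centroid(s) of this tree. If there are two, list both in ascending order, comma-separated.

If cedar is removed the pieces have sizes 6, 6, all ≤ ⌊13/2⌋ = 6.
No neighbour of cedar does as well, so cedar is the unique centroid.

cedar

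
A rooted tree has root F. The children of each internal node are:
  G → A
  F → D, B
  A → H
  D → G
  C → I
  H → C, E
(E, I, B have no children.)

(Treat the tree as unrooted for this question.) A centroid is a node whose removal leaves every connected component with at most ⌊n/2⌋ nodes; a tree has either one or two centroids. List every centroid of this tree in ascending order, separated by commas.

A

Removing A splits the tree into components of sizes 4, 4; the largest is 4 ≤ ⌊9/2⌋ = 4.
Every other node leaves some component of size > 4, so the centroid is unique.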